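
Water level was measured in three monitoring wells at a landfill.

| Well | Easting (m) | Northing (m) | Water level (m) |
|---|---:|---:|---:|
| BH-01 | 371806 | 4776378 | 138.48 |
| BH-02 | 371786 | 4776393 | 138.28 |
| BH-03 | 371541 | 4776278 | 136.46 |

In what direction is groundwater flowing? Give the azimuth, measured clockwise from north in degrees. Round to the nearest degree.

284°

Taking BH-01 as reference: BH-02−BH-01 = (-20, 15, -0.20); BH-03−BH-01 = (-265, -100, -2.02).
Solve a·Δx + b·Δy = Δh: det = (-20)·(-100) − (-265)·15 = 5975.
∂h/∂x = [(-0.20)·(-100) − (-2.02)·15] / 5975 = +0.008418
∂h/∂y = [(-20)·(-2.02) − (-265)·(-0.20)] / 5975 = -0.002109
Flow direction (−∇h) has components (-0.008418 E, +0.002109 N).
Azimuth = atan2(E, N) = atan2(-0.008418, +0.002109) = 284.1° ≈ 284°.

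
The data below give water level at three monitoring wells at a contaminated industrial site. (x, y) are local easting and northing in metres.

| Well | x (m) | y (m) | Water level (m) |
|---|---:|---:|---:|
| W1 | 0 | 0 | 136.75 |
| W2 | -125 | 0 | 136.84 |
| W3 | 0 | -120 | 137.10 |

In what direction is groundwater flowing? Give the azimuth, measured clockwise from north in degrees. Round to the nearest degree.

∂h/∂x = (136.84 − 136.75) / (-125 − 0) = -0.0007200
∂h/∂y = (137.10 − 136.75) / (-120 − 0) = -0.002917
Flow direction (−∇h) has components (+0.0007200 E, +0.002917 N).
Azimuth = atan2(E, N) = atan2(+0.0007200, +0.002917) = 13.9° ≈ 014°.

014°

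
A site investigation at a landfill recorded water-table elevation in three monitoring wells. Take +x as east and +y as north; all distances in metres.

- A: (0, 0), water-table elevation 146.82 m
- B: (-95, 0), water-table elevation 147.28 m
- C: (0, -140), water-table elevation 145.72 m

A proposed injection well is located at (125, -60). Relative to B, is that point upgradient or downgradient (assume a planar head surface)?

∂h/∂x = (147.28 − 146.82) / (-95 − 0) = -0.004842
∂h/∂y = (145.72 − 146.82) / (-140 − 0) = +0.007857
Head at (125, -60) = 146.82 + (-0.004842)·(125) + (+0.007857)·(-60) = 145.74 m.
That is lower than the 147.28 m at B, so the point is downgradient.

downgradient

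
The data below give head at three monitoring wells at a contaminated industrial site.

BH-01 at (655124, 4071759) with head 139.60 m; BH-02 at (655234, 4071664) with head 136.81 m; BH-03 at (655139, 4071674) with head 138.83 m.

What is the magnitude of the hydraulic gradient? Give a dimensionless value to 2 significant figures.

0.021

Taking BH-01 as reference: BH-02−BH-01 = (110, -95, -2.79); BH-03−BH-01 = (15, -85, -0.77).
Determinant of the coordinate differences = 110·(-85) − 15·(-95) = -7925.
∂h/∂x = [(-2.79)·(-85) − (-0.77)·(-95)] / -7925 = -0.02069
∂h/∂y = [110·(-0.77) − 15·(-2.79)] / -7925 = +0.005407
|∇h| = √(-0.02069² + 0.005407²) = 0.02138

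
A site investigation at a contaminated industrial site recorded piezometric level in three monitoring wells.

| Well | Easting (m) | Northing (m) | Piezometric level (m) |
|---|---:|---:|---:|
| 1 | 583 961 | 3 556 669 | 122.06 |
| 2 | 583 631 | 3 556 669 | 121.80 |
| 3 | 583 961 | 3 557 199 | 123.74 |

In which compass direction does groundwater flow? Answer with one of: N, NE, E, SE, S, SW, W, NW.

S

∂h/∂x = (121.80 − 122.06) / (583631 − 583961) = +0.0007879
∂h/∂y = (123.74 − 122.06) / (3557199 − 3556669) = +0.003170
Flow = −∇h = (-0.0007879 east, -0.003170 north), which points south.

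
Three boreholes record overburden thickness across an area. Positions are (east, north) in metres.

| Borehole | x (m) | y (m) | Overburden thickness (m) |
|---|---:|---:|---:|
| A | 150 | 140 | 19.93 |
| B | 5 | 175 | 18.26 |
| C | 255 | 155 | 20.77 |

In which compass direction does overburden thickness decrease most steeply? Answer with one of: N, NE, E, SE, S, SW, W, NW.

NW

Differences from A: to B (Δx, Δy, Δh) = (-145, 35, -1.67); to C = (105, 15, +0.84).
Determinant of the coordinate differences = (-145)·15 − 105·35 = -5850.
∂d/∂x = [(-1.67)·15 − (+0.84)·35] / -5850 = +0.009308
∂d/∂y = [(-145)·(+0.84) − 105·(-1.67)] / -5850 = -0.009154
Steepest decrease is along −∇f = (-0.009308 E, +0.009154 N) → northwest.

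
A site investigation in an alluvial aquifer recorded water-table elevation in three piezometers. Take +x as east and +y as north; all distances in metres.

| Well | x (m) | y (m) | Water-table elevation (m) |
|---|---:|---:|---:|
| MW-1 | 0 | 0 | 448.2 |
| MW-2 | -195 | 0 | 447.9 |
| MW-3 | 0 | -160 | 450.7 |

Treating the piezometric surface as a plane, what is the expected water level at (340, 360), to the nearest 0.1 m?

443.1 m

∂h/∂x = (447.9 − 448.2) / (-195 − 0) = +0.001538
∂h/∂y = (450.7 − 448.2) / (-160 − 0) = -0.01562
h(340, 360) = 448.2 + (+0.001538)·(340) + (-0.01562)·(360) = 448.2 +0.523 -5.625 = 443.098 m.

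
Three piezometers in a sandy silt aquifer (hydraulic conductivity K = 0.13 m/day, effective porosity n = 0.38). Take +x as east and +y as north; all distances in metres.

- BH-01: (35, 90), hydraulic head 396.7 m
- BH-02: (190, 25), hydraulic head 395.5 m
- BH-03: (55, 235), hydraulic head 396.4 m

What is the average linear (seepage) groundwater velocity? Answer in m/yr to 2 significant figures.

1.0 m/yr

Three-point gradient (reference BH-01): Δ to BH-02 = (155, -65, -1.2), Δ to BH-03 = (20, 145, -0.3).
∂h/∂x = -0.008139, ∂h/∂y = -0.0009464 (det = 23775).
|∇h| = √(-0.008139² + -0.0009464²) = 0.008194
Seepage velocity v = K·i/n = 0.13 × 0.008194 / 0.38 = 0.002803 m/day = 1.024 m/yr.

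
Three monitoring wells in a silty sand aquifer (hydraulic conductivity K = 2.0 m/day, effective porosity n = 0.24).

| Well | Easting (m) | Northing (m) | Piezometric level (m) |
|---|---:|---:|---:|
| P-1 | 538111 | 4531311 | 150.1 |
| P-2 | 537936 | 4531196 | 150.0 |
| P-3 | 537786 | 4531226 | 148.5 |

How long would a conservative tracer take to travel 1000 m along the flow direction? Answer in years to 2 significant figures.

Differences from P-1: to P-2 (Δx, Δy, Δh) = (-175, -115, -0.1); to P-3 = (-325, -85, -1.6).
Solve a·Δx + b·Δy = Δh: det = (-175)·(-85) − (-325)·(-115) = -22500.
∂h/∂x = [(-0.1)·(-85) − (-1.6)·(-115)] / -22500 = +0.007800
∂h/∂y = [(-175)·(-1.6) − (-325)·(-0.1)] / -22500 = -0.01100
|∇h| = √(0.007800² + -0.01100²) = 0.01348
Seepage velocity v = K·i/n = 2.0 × 0.01348 / 0.24 = 0.1123 m/day.
t = 1000 / 0.1123 = 8905 days = 24.4 years.

24 years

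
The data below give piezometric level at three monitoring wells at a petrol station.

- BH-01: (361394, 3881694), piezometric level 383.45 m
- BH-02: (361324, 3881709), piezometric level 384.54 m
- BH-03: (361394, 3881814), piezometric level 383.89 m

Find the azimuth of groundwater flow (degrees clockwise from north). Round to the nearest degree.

Taking BH-01 as reference: BH-02−BH-01 = (-70, 15, +1.09); BH-03−BH-01 = (0, 120, +0.44).
Determinant of the coordinate differences = (-70)·120 − 0·15 = -8400.
∂h/∂x = [(+1.09)·120 − (+0.44)·15] / -8400 = -0.01479
∂h/∂y = [(-70)·(+0.44) − 0·(+1.09)] / -8400 = +0.003667
Flow direction (−∇h) has components (+0.01479 E, -0.003667 N).
Azimuth = atan2(E, N) = atan2(+0.01479, -0.003667) = 103.9° ≈ 104°.

104°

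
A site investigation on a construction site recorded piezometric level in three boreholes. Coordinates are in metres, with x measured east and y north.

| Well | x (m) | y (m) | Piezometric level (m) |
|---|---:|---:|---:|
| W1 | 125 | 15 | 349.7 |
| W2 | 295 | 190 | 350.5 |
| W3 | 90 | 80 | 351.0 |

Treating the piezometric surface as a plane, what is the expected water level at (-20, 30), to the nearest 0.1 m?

With h = a·x + b·y + c and W1 as origin, the differences give:
  170·a + 175·b = +0.8
  (-35)·a + 65·b = +1.3
Eliminate b (×65 and ×175, subtract): 17175·a = -175.50 → a = ∂h/∂x = -0.01022
Back-substitute: b = ∂h/∂y = +0.01450.
h(-20, 30) = 349.7 + (-0.01022)·(-145) + (+0.01450)·(15) = 349.7 +1.482 +0.217 = 351.399 m.

351.4 m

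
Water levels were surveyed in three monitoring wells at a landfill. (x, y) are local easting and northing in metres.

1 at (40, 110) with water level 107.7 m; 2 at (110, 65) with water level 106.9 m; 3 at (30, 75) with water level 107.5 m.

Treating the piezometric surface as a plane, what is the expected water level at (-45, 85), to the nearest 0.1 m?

108.1 m

Differences from 1: to 2 (Δx, Δy, Δh) = (70, -45, -0.8); to 3 = (-10, -35, -0.2).
Determinant of the coordinate differences = 70·(-35) − (-10)·(-45) = -2900.
∂h/∂x = [(-0.8)·(-35) − (-0.2)·(-45)] / -2900 = -0.006552
∂h/∂y = [70·(-0.2) − (-10)·(-0.8)] / -2900 = +0.007586
h(-45, 85) = 107.7 + (-0.006552)·(-85) + (+0.007586)·(-25) = 107.7 +0.557 -0.190 = 108.067 m.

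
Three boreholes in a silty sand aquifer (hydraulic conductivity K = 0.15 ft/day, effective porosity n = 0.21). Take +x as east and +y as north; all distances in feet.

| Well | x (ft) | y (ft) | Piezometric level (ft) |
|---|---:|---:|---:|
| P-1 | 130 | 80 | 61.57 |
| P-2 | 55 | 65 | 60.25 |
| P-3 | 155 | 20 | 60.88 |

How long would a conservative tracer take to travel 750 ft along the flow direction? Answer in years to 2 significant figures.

Differences from P-1: to P-2 (Δx, Δy, Δh) = (-75, -15, -1.32); to P-3 = (25, -60, -0.69).
Determinant of the coordinate differences = (-75)·(-60) − 25·(-15) = 4875.
∂h/∂x = [(-1.32)·(-60) − (-0.69)·(-15)] / 4875 = +0.01412
∂h/∂y = [(-75)·(-0.69) − 25·(-1.32)] / 4875 = +0.01738
|∇h| = √(0.01412² + 0.01738²) = 0.02239
Seepage velocity v = K·i/n = 0.15 × 0.02239 / 0.21 = 0.01599 ft/day.
t = 750 / 0.01599 = 4.69e+04 days = 128 years.

130 years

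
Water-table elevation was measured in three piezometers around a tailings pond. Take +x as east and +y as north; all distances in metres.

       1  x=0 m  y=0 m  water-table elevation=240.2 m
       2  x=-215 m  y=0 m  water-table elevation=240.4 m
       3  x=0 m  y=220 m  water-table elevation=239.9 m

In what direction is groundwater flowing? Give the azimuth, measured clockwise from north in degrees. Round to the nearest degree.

034°

∂h/∂x = (240.4 − 240.2) / (-215 − 0) = -0.0009302
∂h/∂y = (239.9 − 240.2) / (220 − 0) = -0.001364
Flow direction (−∇h) has components (+0.0009302 E, +0.001364 N).
Azimuth = atan2(E, N) = atan2(+0.0009302, +0.001364) = 34.3° ≈ 034°.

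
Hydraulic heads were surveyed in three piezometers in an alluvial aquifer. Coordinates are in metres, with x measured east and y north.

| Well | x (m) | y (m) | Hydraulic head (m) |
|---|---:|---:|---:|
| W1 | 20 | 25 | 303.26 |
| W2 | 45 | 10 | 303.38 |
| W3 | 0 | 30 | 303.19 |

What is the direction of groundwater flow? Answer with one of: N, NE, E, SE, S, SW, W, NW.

NW

Differences from W1: to W2 (Δx, Δy, Δh) = (25, -15, +0.12); to W3 = (-20, 5, -0.07).
Solve a·Δx + b·Δy = Δh: det = 25·5 − (-20)·(-15) = -175.
∂h/∂x = [(+0.12)·5 − (-0.07)·(-15)] / -175 = +0.002571
∂h/∂y = [25·(-0.07) − (-20)·(+0.12)] / -175 = -0.003714
Flow = −∇h = (-0.002571 east, +0.003714 north), which points northwest.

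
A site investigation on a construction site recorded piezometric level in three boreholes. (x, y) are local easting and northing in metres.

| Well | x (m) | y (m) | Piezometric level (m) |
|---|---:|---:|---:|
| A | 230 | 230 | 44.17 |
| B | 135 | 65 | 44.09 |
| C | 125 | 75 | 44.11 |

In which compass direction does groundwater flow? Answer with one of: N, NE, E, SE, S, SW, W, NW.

With h = a·x + b·y + c and A as origin, the differences give:
  (-95)·a + (-165)·b = -0.08
  (-105)·a + (-155)·b = -0.06
Eliminate b (×(-155) and ×(-165), subtract): -2600·a = 2.500 → a = ∂h/∂x = -0.0009615
Back-substitute: b = ∂h/∂y = +0.001038.
Flow = −∇h = (+0.0009615 east, -0.001038 north), which points southeast.

SE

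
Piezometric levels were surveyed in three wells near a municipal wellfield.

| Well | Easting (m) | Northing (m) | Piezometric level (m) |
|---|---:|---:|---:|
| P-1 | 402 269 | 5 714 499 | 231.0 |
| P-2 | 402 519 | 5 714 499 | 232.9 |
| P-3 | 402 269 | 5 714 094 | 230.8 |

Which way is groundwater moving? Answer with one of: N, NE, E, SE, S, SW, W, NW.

∂h/∂x = (232.9 − 231.0) / (402519 − 402269) = +0.007600
∂h/∂y = (230.8 − 231.0) / (5714094 − 5714499) = +0.0004938
Flow = −∇h = (-0.007600 east, -0.0004938 north), which points west.

W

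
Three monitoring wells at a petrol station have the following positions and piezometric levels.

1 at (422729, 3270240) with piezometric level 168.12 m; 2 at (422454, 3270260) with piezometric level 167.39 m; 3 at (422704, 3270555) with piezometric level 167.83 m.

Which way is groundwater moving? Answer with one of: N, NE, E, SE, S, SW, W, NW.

W

Differences from 1: to 2 (Δx, Δy, Δh) = (-275, 20, -0.73); to 3 = (-25, 315, -0.29).
Determinant of the coordinate differences = (-275)·315 − (-25)·20 = -86125.
∂h/∂x = [(-0.73)·315 − (-0.29)·20] / -86125 = +0.002603
∂h/∂y = [(-275)·(-0.29) − (-25)·(-0.73)] / -86125 = -0.0007141
Flow = −∇h = (-0.002603 east, +0.0007141 north), which points west.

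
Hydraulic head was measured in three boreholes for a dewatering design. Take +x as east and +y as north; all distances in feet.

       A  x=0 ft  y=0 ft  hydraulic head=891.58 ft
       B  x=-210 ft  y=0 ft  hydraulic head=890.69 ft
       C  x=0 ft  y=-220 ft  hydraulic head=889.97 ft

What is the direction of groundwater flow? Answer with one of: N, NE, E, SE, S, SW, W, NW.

∂h/∂x = (890.69 − 891.58) / (-210 − 0) = +0.004238
∂h/∂y = (889.97 − 891.58) / (-220 − 0) = +0.007318
Flow = −∇h = (-0.004238 east, -0.007318 north), which points southwest.

SW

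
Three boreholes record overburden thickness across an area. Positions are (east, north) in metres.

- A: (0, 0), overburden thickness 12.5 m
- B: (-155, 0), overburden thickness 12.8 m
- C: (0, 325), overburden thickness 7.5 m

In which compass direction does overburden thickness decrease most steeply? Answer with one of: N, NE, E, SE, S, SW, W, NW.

N

∂d/∂x = (12.8 − 12.5) / (-155 − 0) = -0.001935
∂d/∂y = (7.5 − 12.5) / (325 − 0) = -0.01538
Steepest decrease is along −∇f = (+0.001935 E, +0.01538 N) → north.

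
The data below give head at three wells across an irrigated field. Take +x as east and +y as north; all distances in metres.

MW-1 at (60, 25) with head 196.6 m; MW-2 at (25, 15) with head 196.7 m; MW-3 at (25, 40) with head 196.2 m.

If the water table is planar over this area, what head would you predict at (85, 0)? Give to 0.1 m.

197.2 m

Taking MW-1 as reference: MW-2−MW-1 = (-35, -10, +0.1); MW-3−MW-1 = (-35, 15, -0.4).
Solve a·Δx + b·Δy = Δh: det = (-35)·15 − (-35)·(-10) = -875.
∂h/∂x = [(+0.1)·15 − (-0.4)·(-10)] / -875 = +0.002857
∂h/∂y = [(-35)·(-0.4) − (-35)·(+0.1)] / -875 = -0.02000
h(85, 0) = 196.6 + (+0.002857)·(25) + (-0.02000)·(-25) = 196.6 +0.071 +0.500 = 197.171 m.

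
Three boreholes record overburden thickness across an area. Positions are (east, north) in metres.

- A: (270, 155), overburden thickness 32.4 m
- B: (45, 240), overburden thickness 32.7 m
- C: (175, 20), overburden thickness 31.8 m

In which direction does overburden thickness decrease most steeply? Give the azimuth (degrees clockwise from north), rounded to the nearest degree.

Differences from A: to B (Δx, Δy, Δh) = (-225, 85, +0.3); to C = (-95, -135, -0.6).
Solve a·Δx + b·Δy = Δd: det = (-225)·(-135) − (-95)·85 = 38450.
∂d/∂x = [(+0.3)·(-135) − (-0.6)·85] / 38450 = +0.0002731
∂d/∂y = [(-225)·(-0.6) − (-95)·(+0.3)] / 38450 = +0.004252
Steepest decrease is along −∇f: components (-0.0002731 E, -0.004252 N).
Azimuth = atan2(-0.0002731, -0.004252) = 183.7° ≈ 184°.

184°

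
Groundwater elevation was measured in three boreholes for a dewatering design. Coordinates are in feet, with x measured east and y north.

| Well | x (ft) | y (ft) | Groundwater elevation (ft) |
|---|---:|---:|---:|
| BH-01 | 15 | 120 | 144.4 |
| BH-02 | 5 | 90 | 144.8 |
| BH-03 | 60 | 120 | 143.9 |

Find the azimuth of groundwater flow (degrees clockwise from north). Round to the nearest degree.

049°

Differences from BH-01: to BH-02 (Δx, Δy, Δh) = (-10, -30, +0.4); to BH-03 = (45, 0, -0.5).
Solve a·Δx + b·Δy = Δh: det = (-10)·0 − 45·(-30) = 1350.
∂h/∂x = [(+0.4)·0 − (-0.5)·(-30)] / 1350 = -0.01111
∂h/∂y = [(-10)·(-0.5) − 45·(+0.4)] / 1350 = -0.009630
Flow direction (−∇h) has components (+0.01111 E, +0.009630 N).
Azimuth = atan2(E, N) = atan2(+0.01111, +0.009630) = 49.1° ≈ 049°.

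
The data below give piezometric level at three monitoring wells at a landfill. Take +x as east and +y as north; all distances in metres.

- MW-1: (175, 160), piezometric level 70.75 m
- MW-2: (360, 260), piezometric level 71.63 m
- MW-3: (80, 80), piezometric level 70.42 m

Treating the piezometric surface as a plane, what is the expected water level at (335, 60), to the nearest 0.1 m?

72.3 m

Differences from MW-1: to MW-2 (Δx, Δy, Δh) = (185, 100, +0.88); to MW-3 = (-95, -80, -0.33).
Determinant of the coordinate differences = 185·(-80) − (-95)·100 = -5300.
∂h/∂x = [(+0.88)·(-80) − (-0.33)·100] / -5300 = +0.007057
∂h/∂y = [185·(-0.33) − (-95)·(+0.88)] / -5300 = -0.004255
h(335, 60) = 70.75 + (+0.007057)·(160) + (-0.004255)·(-100) = 70.75 +1.129 +0.425 = 72.305 m.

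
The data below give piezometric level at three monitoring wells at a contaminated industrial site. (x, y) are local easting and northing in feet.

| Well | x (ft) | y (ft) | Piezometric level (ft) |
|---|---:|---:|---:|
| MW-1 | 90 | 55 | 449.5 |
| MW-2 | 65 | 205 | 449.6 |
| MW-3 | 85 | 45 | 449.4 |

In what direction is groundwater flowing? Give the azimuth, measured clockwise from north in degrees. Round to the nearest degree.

258°

With h = a·x + b·y + c and MW-1 as origin, the differences give:
  (-25)·a + 150·b = +0.1
  (-5)·a + (-10)·b = -0.1
Eliminate b (×(-10) and ×150, subtract): 1000·a = 14.00 → a = ∂h/∂x = +0.01400
Back-substitute: b = ∂h/∂y = +0.003000.
Flow direction (−∇h) has components (-0.01400 E, -0.003000 N).
Azimuth = atan2(E, N) = atan2(-0.01400, -0.003000) = 257.9° ≈ 258°.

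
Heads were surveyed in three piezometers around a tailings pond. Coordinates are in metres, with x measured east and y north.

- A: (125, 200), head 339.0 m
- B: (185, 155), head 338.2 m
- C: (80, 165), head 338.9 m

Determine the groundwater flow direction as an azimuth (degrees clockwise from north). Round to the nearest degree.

151°

Three-point gradient (reference A): Δ to B = (60, -45, -0.8), Δ to C = (-45, -35, -0.1).
∂h/∂x = -0.005697, ∂h/∂y = +0.01018 (det = -4125).
Flow direction (−∇h) has components (+0.005697 E, -0.01018 N).
Azimuth = atan2(E, N) = atan2(+0.005697, -0.01018) = 150.8° ≈ 151°.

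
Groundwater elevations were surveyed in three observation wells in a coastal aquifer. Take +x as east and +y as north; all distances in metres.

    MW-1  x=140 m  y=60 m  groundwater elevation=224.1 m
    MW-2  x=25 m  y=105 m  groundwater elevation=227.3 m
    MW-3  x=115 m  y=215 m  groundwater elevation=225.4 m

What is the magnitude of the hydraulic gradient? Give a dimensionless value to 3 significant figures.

Taking MW-1 as reference: MW-2−MW-1 = (-115, 45, +3.2); MW-3−MW-1 = (-25, 155, +1.3).
Determinant of the coordinate differences = (-115)·155 − (-25)·45 = -16700.
∂h/∂x = [(+3.2)·155 − (+1.3)·45] / -16700 = -0.02620
∂h/∂y = [(-115)·(+1.3) − (-25)·(+3.2)] / -16700 = +0.004162
|∇h| = √(-0.02620² + 0.004162²) = 0.02653

0.0265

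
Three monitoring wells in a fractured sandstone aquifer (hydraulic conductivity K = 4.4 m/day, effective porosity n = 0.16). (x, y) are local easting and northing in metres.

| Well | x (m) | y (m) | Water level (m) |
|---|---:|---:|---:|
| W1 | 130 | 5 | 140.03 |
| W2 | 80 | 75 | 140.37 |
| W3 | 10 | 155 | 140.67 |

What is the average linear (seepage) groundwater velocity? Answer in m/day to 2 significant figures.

Taking W1 as reference: W2−W1 = (-50, 70, +0.34); W3−W1 = (-120, 150, +0.64).
Determinant of the coordinate differences = (-50)·150 − (-120)·70 = 900.
∂h/∂x = [(+0.34)·150 − (+0.64)·70] / 900 = +0.006889
∂h/∂y = [(-50)·(+0.64) − (-120)·(+0.34)] / 900 = +0.009778
|∇h| = √(0.006889² + 0.009778²) = 0.01196
Seepage velocity v = K·i/n = 4.4 × 0.01196 / 0.16 = 0.3289 m/day.

0.33 m/day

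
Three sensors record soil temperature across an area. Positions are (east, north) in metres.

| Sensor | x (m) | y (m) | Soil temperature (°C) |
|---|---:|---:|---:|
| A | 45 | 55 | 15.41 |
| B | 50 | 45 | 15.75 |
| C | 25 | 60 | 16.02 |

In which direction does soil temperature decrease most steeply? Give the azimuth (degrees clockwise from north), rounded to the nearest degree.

038°

With T = a·x + b·y + c and A as origin, the differences give:
  5·a + (-10)·b = +0.34
  (-20)·a + 5·b = +0.61
Eliminate b (×5 and ×(-10), subtract): -175·a = 7.800 → a = ∂T/∂x = -0.04457
Back-substitute: b = ∂T/∂y = -0.05629.
Steepest decrease is along −∇f: components (+0.04457 E, +0.05629 N).
Azimuth = atan2(+0.04457, +0.05629) = 38.4° ≈ 038°.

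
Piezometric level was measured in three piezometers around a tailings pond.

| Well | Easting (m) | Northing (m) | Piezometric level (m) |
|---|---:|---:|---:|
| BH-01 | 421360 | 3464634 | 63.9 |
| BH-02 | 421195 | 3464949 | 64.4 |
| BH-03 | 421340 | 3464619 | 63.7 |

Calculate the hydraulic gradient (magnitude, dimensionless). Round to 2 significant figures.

Taking BH-01 as reference: BH-02−BH-01 = (-165, 315, +0.5); BH-03−BH-01 = (-20, -15, -0.2).
Solve a·Δx + b·Δy = Δh: det = (-165)·(-15) − (-20)·315 = 8775.
∂h/∂x = [(+0.5)·(-15) − (-0.2)·315] / 8775 = +0.006325
∂h/∂y = [(-165)·(-0.2) − (-20)·(+0.5)] / 8775 = +0.004900
|∇h| = √(0.006325² + 0.004900²) = 0.008001

0.0080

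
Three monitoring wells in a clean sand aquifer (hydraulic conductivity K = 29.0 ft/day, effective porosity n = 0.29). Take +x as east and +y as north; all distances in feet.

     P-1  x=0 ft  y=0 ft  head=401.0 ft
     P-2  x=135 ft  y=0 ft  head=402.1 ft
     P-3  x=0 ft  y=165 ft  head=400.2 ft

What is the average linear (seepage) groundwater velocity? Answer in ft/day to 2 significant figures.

0.95 ft/day

∂h/∂x = (402.1 − 401.0) / (135 − 0) = +0.008148
∂h/∂y = (400.2 − 401.0) / (165 − 0) = -0.004848
|∇h| = √(0.008148² + -0.004848²) = 0.009481
Seepage velocity v = K·i/n = 29.0 × 0.009481 / 0.29 = 0.9481 ft/day.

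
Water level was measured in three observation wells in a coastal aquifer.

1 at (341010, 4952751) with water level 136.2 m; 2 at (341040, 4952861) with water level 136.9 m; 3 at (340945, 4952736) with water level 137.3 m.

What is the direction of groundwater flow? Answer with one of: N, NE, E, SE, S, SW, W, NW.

SE

Three-point gradient (reference 1): Δ to 2 = (30, 110, +0.7), Δ to 3 = (-65, -15, +1.1).
∂h/∂x = -0.01963, ∂h/∂y = +0.01172 (det = 6700).
Flow = −∇h = (+0.01963 east, -0.01172 north), which points southeast.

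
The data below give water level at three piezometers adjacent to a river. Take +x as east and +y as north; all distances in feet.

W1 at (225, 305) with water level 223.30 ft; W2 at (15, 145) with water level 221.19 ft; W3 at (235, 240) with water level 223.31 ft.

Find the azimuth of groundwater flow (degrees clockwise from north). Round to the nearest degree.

Taking W1 as reference: W2−W1 = (-210, -160, -2.11); W3−W1 = (10, -65, +0.01).
Solve a·Δx + b·Δy = Δh: det = (-210)·(-65) − 10·(-160) = 15250.
∂h/∂x = [(-2.11)·(-65) − (+0.01)·(-160)] / 15250 = +0.009098
∂h/∂y = [(-210)·(+0.01) − 10·(-2.11)] / 15250 = +0.001246
Flow direction (−∇h) has components (-0.009098 E, -0.001246 N).
Azimuth = atan2(E, N) = atan2(-0.009098, -0.001246) = 262.2° ≈ 262°.

262°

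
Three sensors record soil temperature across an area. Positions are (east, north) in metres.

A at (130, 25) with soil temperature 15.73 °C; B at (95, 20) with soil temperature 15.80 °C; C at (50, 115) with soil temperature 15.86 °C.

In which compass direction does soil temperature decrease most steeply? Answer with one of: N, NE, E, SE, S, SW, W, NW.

With T = a·x + b·y + c and A as origin, the differences give:
  (-35)·a + (-5)·b = +0.07
  (-80)·a + 90·b = +0.13
Eliminate b (×90 and ×(-5), subtract): -3550·a = 6.950 → a = ∂T/∂x = -0.001958
Back-substitute: b = ∂T/∂y = -0.0002958.
Steepest decrease is along −∇f = (+0.001958 E, +0.0002958 N) → east.

E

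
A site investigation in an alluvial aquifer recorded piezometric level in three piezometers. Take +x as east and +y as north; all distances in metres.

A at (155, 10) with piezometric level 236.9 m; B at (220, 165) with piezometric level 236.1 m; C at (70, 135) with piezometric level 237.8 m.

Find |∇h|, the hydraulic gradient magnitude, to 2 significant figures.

Taking A as reference: B−A = (65, 155, -0.8); C−A = (-85, 125, +0.9).
Solve a·Δx + b·Δy = Δh: det = 65·125 − (-85)·155 = 21300.
∂h/∂x = [(-0.8)·125 − (+0.9)·155] / 21300 = -0.01124
∂h/∂y = [65·(+0.9) − (-85)·(-0.8)] / 21300 = -0.0004460
|∇h| = √(-0.01124² + -0.0004460²) = 0.01125

0.011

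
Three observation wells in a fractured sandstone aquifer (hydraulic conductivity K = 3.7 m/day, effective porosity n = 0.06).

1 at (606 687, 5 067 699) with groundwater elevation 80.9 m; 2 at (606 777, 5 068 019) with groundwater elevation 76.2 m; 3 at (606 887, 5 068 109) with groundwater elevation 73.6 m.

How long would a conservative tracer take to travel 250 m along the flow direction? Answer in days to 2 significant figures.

220 days

Differences from 1: to 2 (Δx, Δy, Δh) = (90, 320, -4.7); to 3 = (200, 410, -7.3).
Solve a·Δx + b·Δy = Δh: det = 90·410 − 200·320 = -27100.
∂h/∂x = [(-4.7)·410 − (-7.3)·320] / -27100 = -0.01509
∂h/∂y = [90·(-7.3) − 200·(-4.7)] / -27100 = -0.01044
|∇h| = √(-0.01509² + -0.01044²) = 0.01835
Seepage velocity v = K·i/n = 3.7 × 0.01835 / 0.06 = 1.132 m/day.
t = 250 / 1.132 = 220.8 days.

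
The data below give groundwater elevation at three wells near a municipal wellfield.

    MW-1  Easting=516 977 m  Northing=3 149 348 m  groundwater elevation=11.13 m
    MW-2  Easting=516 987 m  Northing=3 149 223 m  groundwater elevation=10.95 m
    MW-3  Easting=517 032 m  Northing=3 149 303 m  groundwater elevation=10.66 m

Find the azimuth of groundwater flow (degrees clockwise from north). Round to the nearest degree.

096°

With h = a·x + b·y + c and MW-1 as origin, the differences give:
  10·a + (-125)·b = -0.18
  55·a + (-45)·b = -0.47
Eliminate b (×(-45) and ×(-125), subtract): 6425·a = -50.650 → a = ∂h/∂x = -0.007883
Back-substitute: b = ∂h/∂y = +0.0008093.
Flow direction (−∇h) has components (+0.007883 E, -0.0008093 N).
Azimuth = atan2(E, N) = atan2(+0.007883, -0.0008093) = 95.9° ≈ 096°.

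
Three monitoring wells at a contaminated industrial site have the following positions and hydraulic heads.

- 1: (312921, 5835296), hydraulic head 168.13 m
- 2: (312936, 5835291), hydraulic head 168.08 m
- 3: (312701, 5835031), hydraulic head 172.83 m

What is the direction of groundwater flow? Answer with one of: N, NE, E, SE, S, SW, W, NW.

With h = a·x + b·y + c and 1 as origin, the differences give:
  15·a + (-5)·b = -0.05
  (-220)·a + (-265)·b = +4.70
Eliminate b (×(-265) and ×(-5), subtract): -5075·a = 36.750 → a = ∂h/∂x = -0.007241
Back-substitute: b = ∂h/∂y = -0.01172.
Flow = −∇h = (+0.007241 east, +0.01172 north), which points northeast.

NE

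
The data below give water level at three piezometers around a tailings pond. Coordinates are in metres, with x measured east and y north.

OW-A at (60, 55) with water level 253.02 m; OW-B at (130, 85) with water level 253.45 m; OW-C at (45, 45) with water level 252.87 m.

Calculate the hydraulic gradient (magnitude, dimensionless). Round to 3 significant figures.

0.0162

Differences from OW-A: to OW-B (Δx, Δy, Δh) = (70, 30, +0.43); to OW-C = (-15, -10, -0.15).
Solve a·Δx + b·Δy = Δh: det = 70·(-10) − (-15)·30 = -250.
∂h/∂x = [(+0.43)·(-10) − (-0.15)·30] / -250 = -0.0008000
∂h/∂y = [70·(-0.15) − (-15)·(+0.43)] / -250 = +0.01620
|∇h| = √(-0.0008000² + 0.01620²) = 0.01622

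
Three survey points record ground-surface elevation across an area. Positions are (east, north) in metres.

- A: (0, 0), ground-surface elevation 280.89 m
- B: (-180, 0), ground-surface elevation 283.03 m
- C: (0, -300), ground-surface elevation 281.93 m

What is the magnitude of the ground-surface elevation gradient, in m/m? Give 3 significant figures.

∂z/∂x = (283.03 − 280.89) / (-180 − 0) = -0.01189
∂z/∂y = (281.93 − 280.89) / (-300 − 0) = -0.003467
|∇f| = √(-0.01189² + -0.003467²) = 0.01239 m/m

0.0124 m/m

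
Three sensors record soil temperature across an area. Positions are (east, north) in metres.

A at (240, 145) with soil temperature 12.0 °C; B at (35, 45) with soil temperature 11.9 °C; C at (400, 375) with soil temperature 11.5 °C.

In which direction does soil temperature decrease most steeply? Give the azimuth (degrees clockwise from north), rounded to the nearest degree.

328°

With T = a·x + b·y + c and A as origin, the differences give:
  (-205)·a + (-100)·b = -0.1
  160·a + 230·b = -0.5
Eliminate b (×230 and ×(-100), subtract): -31150·a = -73.00 → a = ∂T/∂x = +0.002343
Back-substitute: b = ∂T/∂y = -0.003804.
Steepest decrease is along −∇f: components (-0.002343 E, +0.003804 N).
Azimuth = atan2(-0.002343, +0.003804) = 328.4° ≈ 328°.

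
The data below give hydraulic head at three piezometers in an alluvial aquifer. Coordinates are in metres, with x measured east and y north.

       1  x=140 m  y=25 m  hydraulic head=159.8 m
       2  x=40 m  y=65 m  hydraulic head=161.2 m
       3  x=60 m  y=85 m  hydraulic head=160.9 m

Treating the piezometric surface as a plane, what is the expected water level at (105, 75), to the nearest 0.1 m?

160.3 m

With h = a·x + b·y + c and 1 as origin, the differences give:
  (-100)·a + 40·b = +1.4
  (-80)·a + 60·b = +1.1
Eliminate b (×60 and ×40, subtract): -2800·a = 40.00 → a = ∂h/∂x = -0.01429
Back-substitute: b = ∂h/∂y = -0.0007143.
h(105, 75) = 159.8 + (-0.01429)·(-35) + (-0.0007143)·(50) = 159.8 +0.500 -0.036 = 160.264 m.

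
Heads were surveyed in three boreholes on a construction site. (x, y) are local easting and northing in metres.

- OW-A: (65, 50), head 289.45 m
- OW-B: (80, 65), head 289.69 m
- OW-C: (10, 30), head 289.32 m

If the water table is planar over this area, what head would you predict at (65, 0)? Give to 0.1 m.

288.4 m

With h = a·x + b·y + c and OW-A as origin, the differences give:
  15·a + 15·b = +0.24
  (-55)·a + (-20)·b = -0.13
Eliminate b (×(-20) and ×15, subtract): 525·a = -2.850 → a = ∂h/∂x = -0.005429
Back-substitute: b = ∂h/∂y = +0.02143.
h(65, 0) = 289.45 + (-0.005429)·(0) + (+0.02143)·(-50) = 289.45 -0.000 -1.071 = 288.379 m.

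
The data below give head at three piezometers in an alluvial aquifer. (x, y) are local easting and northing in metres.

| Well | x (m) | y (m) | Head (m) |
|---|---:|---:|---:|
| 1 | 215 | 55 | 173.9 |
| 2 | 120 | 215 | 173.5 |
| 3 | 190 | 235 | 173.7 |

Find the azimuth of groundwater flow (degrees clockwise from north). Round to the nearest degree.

Differences from 1: to 2 (Δx, Δy, Δh) = (-95, 160, -0.4); to 3 = (-25, 180, -0.2).
Solve a·Δx + b·Δy = Δh: det = (-95)·180 − (-25)·160 = -13100.
∂h/∂x = [(-0.4)·180 − (-0.2)·160] / -13100 = +0.003053
∂h/∂y = [(-95)·(-0.2) − (-25)·(-0.4)] / -13100 = -0.0006870
Flow direction (−∇h) has components (-0.003053 E, +0.0006870 N).
Azimuth = atan2(E, N) = atan2(-0.003053, +0.0006870) = 282.7° ≈ 283°.

283°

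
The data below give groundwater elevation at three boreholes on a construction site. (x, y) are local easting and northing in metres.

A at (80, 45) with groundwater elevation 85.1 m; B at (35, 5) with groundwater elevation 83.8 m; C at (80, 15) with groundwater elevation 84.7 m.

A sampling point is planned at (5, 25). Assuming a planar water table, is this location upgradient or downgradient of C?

downgradient

With h = a·x + b·y + c and A as origin, the differences give:
  (-45)·a + (-40)·b = -1.3
  0·a + (-30)·b = -0.4
Eliminate b (×(-30) and ×(-40), subtract): 1350·a = 23.00 → a = ∂h/∂x = +0.01704
Back-substitute: b = ∂h/∂y = +0.01333.
Head at (5, 25) = 85.1 + (+0.01704)·(-75) + (+0.01333)·(-20) = 83.56 m.
That is lower than the 84.7 m at C, so the point is downgradient.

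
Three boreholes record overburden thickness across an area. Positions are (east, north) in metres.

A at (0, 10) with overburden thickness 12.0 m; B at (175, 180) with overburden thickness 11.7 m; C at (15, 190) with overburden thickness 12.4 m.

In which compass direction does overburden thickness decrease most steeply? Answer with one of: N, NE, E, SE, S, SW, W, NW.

SE

Taking A as reference: B−A = (175, 170, -0.3); C−A = (15, 180, +0.4).
Determinant of the coordinate differences = 175·180 − 15·170 = 28950.
∂d/∂x = [(-0.3)·180 − (+0.4)·170] / 28950 = -0.004214
∂d/∂y = [175·(+0.4) − 15·(-0.3)] / 28950 = +0.002573
Steepest decrease is along −∇f = (+0.004214 E, -0.002573 N) → southeast.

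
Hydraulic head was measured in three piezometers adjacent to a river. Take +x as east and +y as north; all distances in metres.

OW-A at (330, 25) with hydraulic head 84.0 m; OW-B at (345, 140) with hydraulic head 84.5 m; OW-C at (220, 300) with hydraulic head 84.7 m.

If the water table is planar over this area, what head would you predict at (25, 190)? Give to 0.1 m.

Differences from OW-A: to OW-B (Δx, Δy, Δh) = (15, 115, +0.5); to OW-C = (-110, 275, +0.7).
Determinant of the coordinate differences = 15·275 − (-110)·115 = 16775.
∂h/∂x = [(+0.5)·275 − (+0.7)·115] / 16775 = +0.003398
∂h/∂y = [15·(+0.7) − (-110)·(+0.5)] / 16775 = +0.003905
h(25, 190) = 84.0 + (+0.003398)·(-305) + (+0.003905)·(165) = 84.0 -1.036 +0.644 = 83.608 m.

83.6 m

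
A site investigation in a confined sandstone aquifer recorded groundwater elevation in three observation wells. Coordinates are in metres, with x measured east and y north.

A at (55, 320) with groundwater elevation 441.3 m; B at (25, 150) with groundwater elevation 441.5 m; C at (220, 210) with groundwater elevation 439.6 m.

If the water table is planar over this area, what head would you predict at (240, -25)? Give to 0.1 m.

439.3 m

With h = a·x + b·y + c and A as origin, the differences give:
  (-30)·a + (-170)·b = +0.2
  165·a + (-110)·b = -1.7
Eliminate b (×(-110) and ×(-170), subtract): 31350·a = -311.00 → a = ∂h/∂x = -0.009920
Back-substitute: b = ∂h/∂y = +0.0005742.
h(240, -25) = 441.3 + (-0.009920)·(185) + (+0.0005742)·(-345) = 441.3 -1.835 -0.198 = 439.267 m.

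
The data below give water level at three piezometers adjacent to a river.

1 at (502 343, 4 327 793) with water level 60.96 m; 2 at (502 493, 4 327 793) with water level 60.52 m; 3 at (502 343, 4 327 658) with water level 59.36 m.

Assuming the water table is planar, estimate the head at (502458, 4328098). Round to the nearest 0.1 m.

∂h/∂x = (60.52 − 60.96) / (502493 − 502343) = -0.002933
∂h/∂y = (59.36 − 60.96) / (4327658 − 4327793) = +0.01185
h(502458, 4328098) = 60.96 + (-0.002933)·(115) + (+0.01185)·(305) = 60.96 -0.337 +3.615 = 64.237 m.

64.2 m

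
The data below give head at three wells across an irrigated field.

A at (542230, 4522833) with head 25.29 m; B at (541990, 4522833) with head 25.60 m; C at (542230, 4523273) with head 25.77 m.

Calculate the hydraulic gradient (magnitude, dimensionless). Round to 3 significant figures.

0.00169

∂h/∂x = (25.60 − 25.29) / (541990 − 542230) = -0.001292
∂h/∂y = (25.77 − 25.29) / (4523273 − 4522833) = +0.001091
|∇h| = √(-0.001292² + 0.001091²) = 0.001691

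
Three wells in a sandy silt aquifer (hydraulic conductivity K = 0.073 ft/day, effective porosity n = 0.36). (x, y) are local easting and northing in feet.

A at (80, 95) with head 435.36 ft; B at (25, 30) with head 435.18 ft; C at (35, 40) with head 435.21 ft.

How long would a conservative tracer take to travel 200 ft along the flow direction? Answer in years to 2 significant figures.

1300 years

With h = a·x + b·y + c and A as origin, the differences give:
  (-55)·a + (-65)·b = -0.18
  (-45)·a + (-55)·b = -0.15
Eliminate b (×(-55) and ×(-65), subtract): 100·a = 0.150 → a = ∂h/∂x = +0.001500
Back-substitute: b = ∂h/∂y = +0.001500.
|∇h| = √(0.001500² + 0.001500²) = 0.002121
Seepage velocity v = K·i/n = 0.073 × 0.002121 / 0.36 = 0.0004301 ft/day.
t = 200 / 0.0004301 = 4.65e+05 days = 1.27e+03 years.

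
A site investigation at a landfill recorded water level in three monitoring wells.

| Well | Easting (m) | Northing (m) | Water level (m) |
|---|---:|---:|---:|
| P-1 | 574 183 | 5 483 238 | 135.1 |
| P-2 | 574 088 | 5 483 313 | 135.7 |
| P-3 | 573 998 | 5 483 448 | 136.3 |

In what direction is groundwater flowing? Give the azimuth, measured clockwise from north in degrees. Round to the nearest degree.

095°

Taking P-1 as reference: P-2−P-1 = (-95, 75, +0.6); P-3−P-1 = (-185, 210, +1.2).
Determinant of the coordinate differences = (-95)·210 − (-185)·75 = -6075.
∂h/∂x = [(+0.6)·210 − (+1.2)·75] / -6075 = -0.005926
∂h/∂y = [(-95)·(+1.2) − (-185)·(+0.6)] / -6075 = +0.0004938
Flow direction (−∇h) has components (+0.005926 E, -0.0004938 N).
Azimuth = atan2(E, N) = atan2(+0.005926, -0.0004938) = 94.8° ≈ 095°.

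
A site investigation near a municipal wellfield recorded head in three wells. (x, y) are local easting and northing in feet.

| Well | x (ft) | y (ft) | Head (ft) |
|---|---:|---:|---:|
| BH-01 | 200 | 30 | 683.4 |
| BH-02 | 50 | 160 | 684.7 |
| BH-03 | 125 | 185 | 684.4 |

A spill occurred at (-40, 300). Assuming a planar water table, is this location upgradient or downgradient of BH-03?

upgradient

With h = a·x + b·y + c and BH-01 as origin, the differences give:
  (-150)·a + 130·b = +1.3
  (-75)·a + 155·b = +1.0
Eliminate b (×155 and ×130, subtract): -13500·a = 71.50 → a = ∂h/∂x = -0.005296
Back-substitute: b = ∂h/∂y = +0.003889.
Head at (-40, 300) = 683.4 + (-0.005296)·(-240) + (+0.003889)·(270) = 685.72 ft.
That is higher than the 684.4 ft at BH-03, so the point is upgradient.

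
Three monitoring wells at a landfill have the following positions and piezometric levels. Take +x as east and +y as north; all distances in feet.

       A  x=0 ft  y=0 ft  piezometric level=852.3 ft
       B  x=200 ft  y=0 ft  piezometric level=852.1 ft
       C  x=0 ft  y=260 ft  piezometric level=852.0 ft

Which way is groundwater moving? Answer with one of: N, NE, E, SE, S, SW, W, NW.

∂h/∂x = (852.1 − 852.3) / (200 − 0) = -0.0010000
∂h/∂y = (852.0 − 852.3) / (260 − 0) = -0.001154
Flow = −∇h = (+0.0010000 east, +0.001154 north), which points northeast.

NE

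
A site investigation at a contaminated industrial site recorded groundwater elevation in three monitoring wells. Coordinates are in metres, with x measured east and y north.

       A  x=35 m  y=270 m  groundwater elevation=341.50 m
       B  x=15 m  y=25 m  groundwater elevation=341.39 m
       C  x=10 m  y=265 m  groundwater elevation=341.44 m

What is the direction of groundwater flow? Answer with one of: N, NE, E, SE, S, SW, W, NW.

W

With h = a·x + b·y + c and A as origin, the differences give:
  (-20)·a + (-245)·b = -0.11
  (-25)·a + (-5)·b = -0.06
Eliminate b (×(-5) and ×(-245), subtract): -6025·a = -14.150 → a = ∂h/∂x = +0.002349
Back-substitute: b = ∂h/∂y = +0.0002573.
Flow = −∇h = (-0.002349 east, -0.0002573 north), which points west.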